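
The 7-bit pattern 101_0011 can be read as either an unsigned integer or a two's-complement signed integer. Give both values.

Unsigned: 1010011 = 83.
Signed: MSB=1 → 83 − 128 = -45.

unsigned = 83, signed = -45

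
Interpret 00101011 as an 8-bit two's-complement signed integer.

MSB is 0, so the value is non-negative: 00101011 = 43.

43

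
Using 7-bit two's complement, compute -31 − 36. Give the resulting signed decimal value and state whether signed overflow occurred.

-31 → 1100001
36 → 0100100
Subtract via negate-and-add: invert 0100100 + 1 = 1011100 (i.e. -36).
  1100001
+ 1011100
= 0111101  (discard carry-out 1)
Result 0111101: MSB = 0 → value 61.
Both addends (after negating the subtrahend) are negative but the stored result is non-negative: signed overflow. The true value -31 − 36 = -67 lies outside [-64, 63].

61; overflow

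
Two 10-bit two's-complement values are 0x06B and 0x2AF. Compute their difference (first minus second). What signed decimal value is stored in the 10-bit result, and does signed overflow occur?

0x06B = 0001101011 = 107 (signed)
0x2AF = 1010101111 = -337 (signed)
Subtract via negate-and-add: invert 1010101111 + 1 = 0101010001 (i.e. 337).
  0001101011
+ 0101010001
= 0110111100
Result 0110111100: MSB = 0 → value 444.
Both addends (after negating the subtrahend) are non-negative and so is the stored result: no signed overflow.

444; no overflow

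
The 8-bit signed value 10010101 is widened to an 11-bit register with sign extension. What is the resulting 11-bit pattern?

MSB of 10010101 is 1; replicate it into the new high bits.
111|10010101 → 11110010101 (still -107).

11110010101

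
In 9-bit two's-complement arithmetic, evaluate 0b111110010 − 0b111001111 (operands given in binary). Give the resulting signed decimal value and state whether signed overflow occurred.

35; no overflow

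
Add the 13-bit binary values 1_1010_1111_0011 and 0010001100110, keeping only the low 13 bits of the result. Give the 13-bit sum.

  1101011110011
+ 0010001100110
= 1111101011001

1111101011001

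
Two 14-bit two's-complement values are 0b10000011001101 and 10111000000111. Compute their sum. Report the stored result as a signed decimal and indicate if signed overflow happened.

0b10000011001101 → 10000011001101 = -7987 (signed)
10111000000111 = -4601 (signed)
  10000011001101
+ 10111000000111
= 00111011010100  (discard carry-out 1)
Result 00111011010100: MSB = 0 → value 3796.
Both addends are negative but the stored result is non-negative: signed overflow. The true value -7987 + (-4601) = -12588 lies outside [-8192, 8191].

3796; overflow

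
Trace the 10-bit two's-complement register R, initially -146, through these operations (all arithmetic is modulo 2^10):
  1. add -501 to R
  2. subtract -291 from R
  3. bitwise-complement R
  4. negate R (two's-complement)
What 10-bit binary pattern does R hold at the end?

Start: R = -146 = 1101101110.
R = -146 + (-501) = -647; wraps to 377 = 0101111001
R = 377 − (-291) = 668; wraps to -356 = 1010011100
R = NOT 1010011100 = 0101100011 = 355
R = −(355) = -355 = 1010011101

1010011101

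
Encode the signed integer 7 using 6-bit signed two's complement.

7 is non-negative, so write it directly in 6 bits: 000111.

000111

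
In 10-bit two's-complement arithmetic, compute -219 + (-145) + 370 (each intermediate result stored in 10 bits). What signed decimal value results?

6

-219 + (-145) = -364 (1010010100)
-364 + 370 = 6 (0000000110)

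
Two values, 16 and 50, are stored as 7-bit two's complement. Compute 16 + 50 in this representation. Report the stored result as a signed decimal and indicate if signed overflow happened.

16 → 0010000
50 → 0110010
  0010000
+ 0110010
= 1000010
Result 1000010: MSB = 1 → 66 − 128 = -62.
Both addends are non-negative but the stored result is negative: signed overflow. The true value 16 + 50 = 66 lies outside [-64, 63].

-62; overflow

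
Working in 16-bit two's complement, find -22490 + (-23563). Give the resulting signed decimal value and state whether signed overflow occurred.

-22490 → 1010100000100110
-23563 → 1010001111110101
  1010100000100110
+ 1010001111110101
= 0100110000011011  (discard carry-out 1)
Result 0100110000011011: MSB = 0 → value 19483.
Both addends are negative but the stored result is non-negative: signed overflow. The true value -22490 + (-23563) = -46053 lies outside [-32768, 32767].

19483; overflow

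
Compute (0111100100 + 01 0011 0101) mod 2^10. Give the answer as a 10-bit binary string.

1100011001

  0111100100
+ 0100110101
= 1100011001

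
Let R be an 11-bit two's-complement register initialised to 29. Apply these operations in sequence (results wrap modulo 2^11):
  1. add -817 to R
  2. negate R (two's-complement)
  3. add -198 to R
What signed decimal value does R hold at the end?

Start: R = 29 = 00000011101.
R = 29 + (-817) = -788 = 10011101100
R = −(-788) = 788 = 01100010100
R = 788 + (-198) = 590 = 01001001110

590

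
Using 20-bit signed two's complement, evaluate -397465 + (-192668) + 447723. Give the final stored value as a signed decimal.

-397465 + (-192668) = -590133 → wraps to 458443 (01101111111011001011)
458443 + 447723 = 906166 → wraps to -142410 (11011101001110110110)

-142410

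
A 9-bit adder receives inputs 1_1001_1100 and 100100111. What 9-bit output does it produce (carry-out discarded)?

011000011

  110011100
+ 100100111
= 011000011  (discard carry-out 1)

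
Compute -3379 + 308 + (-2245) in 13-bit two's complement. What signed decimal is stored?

-3379 + 308 = -3071 (1010000000001)
-3071 + (-2245) = -5316 → wraps to 2876 (0101100111100)

2876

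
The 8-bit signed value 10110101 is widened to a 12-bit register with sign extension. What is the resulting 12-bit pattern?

111110110101

MSB of 10110101 is 1; replicate it into the new high bits.
1111|10110101 → 111110110101 (still -75).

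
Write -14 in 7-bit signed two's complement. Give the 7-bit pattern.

|-14| = 14 = 0001110 in 7 bits.
Invert the bits: 1110001. Add 1: 1110010.

1110010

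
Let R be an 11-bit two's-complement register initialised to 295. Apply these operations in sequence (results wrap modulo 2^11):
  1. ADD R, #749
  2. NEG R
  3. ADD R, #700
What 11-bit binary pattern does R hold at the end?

11010101000

Start: R = 295 = 00100100111.
R = 295 + 749 = 1044; wraps to -1004 = 10000010100
R = −(-1004) = 1004 = 01111101100
R = 1004 + 700 = 1704; wraps to -344 = 11010101000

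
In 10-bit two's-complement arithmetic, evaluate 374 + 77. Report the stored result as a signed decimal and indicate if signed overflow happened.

451; no overflow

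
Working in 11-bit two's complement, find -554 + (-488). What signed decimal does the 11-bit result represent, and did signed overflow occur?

1006; overflow

-554 → 10111010110
-488 → 11000011000
  10111010110
+ 11000011000
= 01111101110  (discard carry-out 1)
Result 01111101110: MSB = 0 → value 1006.
Both addends are negative but the stored result is non-negative: signed overflow. The true value -554 + (-488) = -1042 lies outside [-1024, 1023].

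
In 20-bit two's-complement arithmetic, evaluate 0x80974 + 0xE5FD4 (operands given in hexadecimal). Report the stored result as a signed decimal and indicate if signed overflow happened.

420168; overflow

0x80974 = 10000000100101110100 = -521868 (signed)
0xE5FD4 = 11100101111111010100 = -106540 (signed)
  10000000100101110100
+ 11100101111111010100
= 01100110100101001000  (discard carry-out 1)
Result 01100110100101001000: MSB = 0 → value 420168.
Both addends are negative but the stored result is non-negative: signed overflow. The true value -521868 + (-106540) = -628408 lies outside [-524288, 524287].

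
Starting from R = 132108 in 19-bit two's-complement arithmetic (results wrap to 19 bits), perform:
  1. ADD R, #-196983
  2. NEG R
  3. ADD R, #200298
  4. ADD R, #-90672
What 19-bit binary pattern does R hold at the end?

0101010100110100101

Start: R = 132108 = 0100000010000001100.
R = 132108 + (-196983) = -64875 = 1110000001010010101
R = −(-64875) = 64875 = 0001111110101101011
R = 64875 + 200298 = 265173; wraps to -259115 = 1000000101111010101
R = -259115 + (-90672) = -349787; wraps to 174501 = 0101010100110100101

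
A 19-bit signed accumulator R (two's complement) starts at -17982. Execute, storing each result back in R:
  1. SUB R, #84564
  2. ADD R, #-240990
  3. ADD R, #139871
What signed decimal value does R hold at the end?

-203665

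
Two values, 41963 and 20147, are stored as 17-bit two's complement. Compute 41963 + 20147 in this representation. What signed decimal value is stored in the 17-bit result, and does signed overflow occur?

62110; no overflow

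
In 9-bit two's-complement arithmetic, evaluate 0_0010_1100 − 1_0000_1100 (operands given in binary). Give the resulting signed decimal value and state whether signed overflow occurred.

-224; overflow

0_0010_1100 → 000101100 = 44 (signed)
1_0000_1100 → 100001100 = -244 (signed)
Subtract via negate-and-add: invert 100001100 + 1 = 011110100 (i.e. 244).
  000101100
+ 011110100
= 100100000
Result 100100000: MSB = 1 → 288 − 512 = -224.
Both addends (after negating the subtrahend) are non-negative but the stored result is negative: signed overflow. The true value 44 − (-244) = 288 lies outside [-256, 255].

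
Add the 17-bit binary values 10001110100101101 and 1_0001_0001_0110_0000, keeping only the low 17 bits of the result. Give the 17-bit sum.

  10001110100101101
+ 10001000101100000
= 00010111010001101  (discard carry-out 1)

00010111010001101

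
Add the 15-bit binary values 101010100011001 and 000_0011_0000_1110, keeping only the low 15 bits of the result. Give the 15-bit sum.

  101010100011001
+ 000001100001110
= 101100000100111

101100000100111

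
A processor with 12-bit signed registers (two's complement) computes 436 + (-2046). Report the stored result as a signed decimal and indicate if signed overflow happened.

-1610; no overflow

436 → 000110110100
-2046 → 100000000010
  000110110100
+ 100000000010
= 100110110110
Result 100110110110: MSB = 1 → 2486 − 4096 = -1610.
Addends have opposite signs, so signed overflow cannot occur.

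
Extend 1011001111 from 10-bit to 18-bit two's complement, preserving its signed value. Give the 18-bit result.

111111111011001111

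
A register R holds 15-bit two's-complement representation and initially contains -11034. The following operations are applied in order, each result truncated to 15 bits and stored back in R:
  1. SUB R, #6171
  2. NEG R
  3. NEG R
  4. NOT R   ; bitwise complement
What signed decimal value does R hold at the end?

-15564

Start: R = -11034 = 101010011100110.
R = -11034 − 6171 = -17205; wraps to 15563 = 011110011001011
R = −(15563) = -15563 = 100001100110101
R = −(-15563) = 15563 = 011110011001011
R = NOT 011110011001011 = 100001100110100 = -15564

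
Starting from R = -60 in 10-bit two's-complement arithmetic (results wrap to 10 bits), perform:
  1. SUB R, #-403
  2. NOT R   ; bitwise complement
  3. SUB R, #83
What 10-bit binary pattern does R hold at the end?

1001010101

Start: R = -60 = 1111000100.
R = -60 − (-403) = 343 = 0101010111
R = NOT 0101010111 = 1010101000 = -344
R = -344 − 83 = -427 = 1001010101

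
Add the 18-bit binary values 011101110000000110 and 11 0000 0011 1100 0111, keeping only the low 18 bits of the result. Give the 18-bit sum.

001101111111001101

  011101110000000110
+ 110000001111000111
= 001101111111001101  (discard carry-out 1)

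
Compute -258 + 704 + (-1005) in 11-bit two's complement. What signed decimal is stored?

-559

-258 + 704 = 446 (00110111110)
446 + (-1005) = -559 (10111010001)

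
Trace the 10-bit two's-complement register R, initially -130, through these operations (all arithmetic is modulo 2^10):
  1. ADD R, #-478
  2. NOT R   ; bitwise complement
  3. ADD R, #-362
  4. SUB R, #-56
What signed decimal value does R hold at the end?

301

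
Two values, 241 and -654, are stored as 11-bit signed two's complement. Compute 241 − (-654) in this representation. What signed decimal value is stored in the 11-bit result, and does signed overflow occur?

241 → 00011110001
-654 → 10101110010
Subtract via negate-and-add: invert 10101110010 + 1 = 01010001110 (i.e. 654).
  00011110001
+ 01010001110
= 01101111111
Result 01101111111: MSB = 0 → value 895.
Both addends (after negating the subtrahend) are non-negative and so is the stored result: no signed overflow.

895; no overflow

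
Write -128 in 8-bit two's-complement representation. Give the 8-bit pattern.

|-128| = 128 = 10000000 in 8 bits.
Invert the bits: 01111111. Add 1: 10000000.
Check: 10000000 reads as 128 − 256 = -128.

10000000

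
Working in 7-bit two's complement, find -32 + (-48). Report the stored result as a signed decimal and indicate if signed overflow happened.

-32 → 1100000
-48 → 1010000
  1100000
+ 1010000
= 0110000  (discard carry-out 1)
Result 0110000: MSB = 0 → value 48.
Both addends are negative but the stored result is non-negative: signed overflow. The true value -32 + (-48) = -80 lies outside [-64, 63].

48; overflow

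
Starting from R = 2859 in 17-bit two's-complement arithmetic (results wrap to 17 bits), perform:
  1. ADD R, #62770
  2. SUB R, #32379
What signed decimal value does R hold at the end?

33250

Start: R = 2859 = 00000101100101011.
R = 2859 + 62770 = 65629; wraps to -65443 = 10000000001011101
R = -65443 − 32379 = -97822; wraps to 33250 = 01000000111100010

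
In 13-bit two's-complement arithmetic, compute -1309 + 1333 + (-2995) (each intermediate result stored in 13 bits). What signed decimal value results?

-1309 + 1333 = 24 (0000000011000)
24 + (-2995) = -2971 (1010001100101)

-2971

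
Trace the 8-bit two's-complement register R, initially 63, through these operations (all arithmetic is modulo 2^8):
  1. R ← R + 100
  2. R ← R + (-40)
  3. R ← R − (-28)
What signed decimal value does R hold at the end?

Start: R = 63 = 00111111.
R = 63 + 100 = 163; wraps to -93 = 10100011
R = -93 + (-40) = -133; wraps to 123 = 01111011
R = 123 − (-28) = 151; wraps to -105 = 10010111

-105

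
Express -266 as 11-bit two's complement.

11011110110

|-266| = 266 = 00100001010 in 11 bits.
Invert the bits: 11011110101. Add 1: 11011110110.
Check: 11011110110 reads as 1782 − 2048 = -266.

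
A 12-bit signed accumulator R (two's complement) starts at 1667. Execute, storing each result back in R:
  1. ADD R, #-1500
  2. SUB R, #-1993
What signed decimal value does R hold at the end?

-1936

Start: R = 1667 = 011010000011.
R = 1667 + (-1500) = 167 = 000010100111
R = 167 − (-1993) = 2160; wraps to -1936 = 100001110000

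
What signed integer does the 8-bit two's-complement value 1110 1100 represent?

MSB is 1, so the value is negative.
Unsigned reading: 236. Subtract 2^8 = 256: 236 − 256 = -20.

-20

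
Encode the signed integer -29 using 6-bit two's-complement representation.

100011

|-29| = 29 = 011101 in 6 bits.
Invert the bits: 100010. Add 1: 100011.
Check: 100011 reads as 35 − 64 = -29.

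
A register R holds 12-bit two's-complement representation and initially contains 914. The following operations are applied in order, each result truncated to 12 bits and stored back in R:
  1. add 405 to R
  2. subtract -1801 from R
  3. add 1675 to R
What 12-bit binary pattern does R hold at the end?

001010111011

Start: R = 914 = 001110010010.
R = 914 + 405 = 1319 = 010100100111
R = 1319 − (-1801) = 3120; wraps to -976 = 110000110000
R = -976 + 1675 = 699 = 001010111011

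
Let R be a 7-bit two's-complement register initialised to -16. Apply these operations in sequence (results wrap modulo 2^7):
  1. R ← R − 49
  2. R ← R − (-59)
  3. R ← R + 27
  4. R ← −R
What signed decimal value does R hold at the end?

-21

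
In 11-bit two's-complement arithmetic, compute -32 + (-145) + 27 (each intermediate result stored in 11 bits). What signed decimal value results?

-150

-32 + (-145) = -177 (11101001111)
-177 + 27 = -150 (11101101010)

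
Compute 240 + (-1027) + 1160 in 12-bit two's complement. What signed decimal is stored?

373

240 + (-1027) = -787 (110011101101)
-787 + 1160 = 373 (000101110101)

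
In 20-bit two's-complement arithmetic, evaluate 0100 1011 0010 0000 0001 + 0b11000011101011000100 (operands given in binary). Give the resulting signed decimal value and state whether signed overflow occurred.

60613; no overflow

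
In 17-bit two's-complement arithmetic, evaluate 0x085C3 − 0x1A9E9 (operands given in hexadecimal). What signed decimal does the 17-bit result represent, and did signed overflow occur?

56282; no overflow

0x085C3 = 01000010111000011 = 34243 (signed)
0x1A9E9 = 11010100111101001 = -22039 (signed)
Subtract via negate-and-add: invert 11010100111101001 + 1 = 00101011000010111 (i.e. 22039).
  01000010111000011
+ 00101011000010111
= 01101101111011010
Result 01101101111011010: MSB = 0 → value 56282.
Both addends (after negating the subtrahend) are non-negative and so is the stored result: no signed overflow.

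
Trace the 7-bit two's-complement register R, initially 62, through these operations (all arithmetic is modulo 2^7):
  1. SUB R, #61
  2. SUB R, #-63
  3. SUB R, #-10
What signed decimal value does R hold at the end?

Start: R = 62 = 0111110.
R = 62 − 61 = 1 = 0000001
R = 1 − (-63) = 64; wraps to -64 = 1000000
R = -64 − (-10) = -54 = 1001010

-54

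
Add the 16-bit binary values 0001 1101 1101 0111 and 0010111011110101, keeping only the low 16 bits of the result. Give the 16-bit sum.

0100110011001100

  0001110111010111
+ 0010111011110101
= 0100110011001100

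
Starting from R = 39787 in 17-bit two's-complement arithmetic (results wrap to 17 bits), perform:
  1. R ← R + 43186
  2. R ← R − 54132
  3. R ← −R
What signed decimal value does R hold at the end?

-28841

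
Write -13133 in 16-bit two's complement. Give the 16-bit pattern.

1100110010110011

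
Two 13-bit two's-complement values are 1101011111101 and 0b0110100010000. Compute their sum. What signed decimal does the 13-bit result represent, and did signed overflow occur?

1101011111101 = -1283 (signed)
0b0110100010000 → 0110100010000 = 3344 (signed)
  1101011111101
+ 0110100010000
= 0100000001101  (discard carry-out 1)
Result 0100000001101: MSB = 0 → value 2061.
Addends have opposite signs, so signed overflow cannot occur.

2061; no overflow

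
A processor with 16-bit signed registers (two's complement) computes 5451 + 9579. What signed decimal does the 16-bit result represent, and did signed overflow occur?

15030; no overflow

5451 → 0001010101001011
9579 → 0010010101101011
  0001010101001011
+ 0010010101101011
= 0011101010110110
Result 0011101010110110: MSB = 0 → value 15030.
Both addends are non-negative and so is the stored result: no signed overflow.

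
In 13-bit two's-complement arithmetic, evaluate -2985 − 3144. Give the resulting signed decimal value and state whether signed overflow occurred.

2063; overflow

-2985 → 1010001010111
3144 → 0110001001000
Subtract via negate-and-add: invert 0110001001000 + 1 = 1001110111000 (i.e. -3144).
  1010001010111
+ 1001110111000
= 0100000001111  (discard carry-out 1)
Result 0100000001111: MSB = 0 → value 2063.
Both addends (after negating the subtrahend) are negative but the stored result is non-negative: signed overflow. The true value -2985 − 3144 = -6129 lies outside [-4096, 4095].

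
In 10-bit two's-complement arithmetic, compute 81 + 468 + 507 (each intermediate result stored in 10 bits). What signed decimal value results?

32

81 + 468 = 549 → wraps to -475 (1000100101)
-475 + 507 = 32 (0000100000)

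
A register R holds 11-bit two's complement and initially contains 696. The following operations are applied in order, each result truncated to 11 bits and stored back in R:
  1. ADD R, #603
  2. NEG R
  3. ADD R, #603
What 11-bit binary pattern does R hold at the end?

Start: R = 696 = 01010111000.
R = 696 + 603 = 1299; wraps to -749 = 10100010011
R = −(-749) = 749 = 01011101101
R = 749 + 603 = 1352; wraps to -696 = 10101001000

10101001000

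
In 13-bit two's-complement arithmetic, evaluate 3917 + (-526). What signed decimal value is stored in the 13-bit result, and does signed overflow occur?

3917 → 0111101001101
-526 → 1110111110010
  0111101001101
+ 1110111110010
= 0110100111111  (discard carry-out 1)
Result 0110100111111: MSB = 0 → value 3391.
Addends have opposite signs, so signed overflow cannot occur.

3391; no overflow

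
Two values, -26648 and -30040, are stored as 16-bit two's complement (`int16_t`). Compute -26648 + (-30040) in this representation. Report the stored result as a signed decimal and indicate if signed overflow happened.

8848; overflow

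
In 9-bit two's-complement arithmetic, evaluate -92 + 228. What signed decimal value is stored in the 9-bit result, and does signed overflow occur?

136; no overflow

-92 → 110100100
228 → 011100100
  110100100
+ 011100100
= 010001000  (discard carry-out 1)
Result 010001000: MSB = 0 → value 136.
Addends have opposite signs, so signed overflow cannot occur.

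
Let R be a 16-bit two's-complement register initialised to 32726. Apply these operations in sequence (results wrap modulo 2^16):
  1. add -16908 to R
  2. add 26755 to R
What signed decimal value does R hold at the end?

-22963

Start: R = 32726 = 0111111111010110.
R = 32726 + (-16908) = 15818 = 0011110111001010
R = 15818 + 26755 = 42573; wraps to -22963 = 1010011001001101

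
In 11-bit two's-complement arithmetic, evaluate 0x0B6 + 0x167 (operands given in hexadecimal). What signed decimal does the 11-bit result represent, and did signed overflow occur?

0x0B6 = 00010110110 = 182 (signed)
0x167 = 00101100111 = 359 (signed)
  00010110110
+ 00101100111
= 01000011101
Result 01000011101: MSB = 0 → value 541.
Both addends are non-negative and so is the stored result: no signed overflow.

541; no overflow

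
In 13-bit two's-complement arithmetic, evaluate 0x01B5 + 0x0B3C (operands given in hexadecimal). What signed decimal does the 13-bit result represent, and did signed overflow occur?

0x01B5 = 0000110110101 = 437 (signed)
0x0B3C = 0101100111100 = 2876 (signed)
  0000110110101
+ 0101100111100
= 0110011110001
Result 0110011110001: MSB = 0 → value 3313.
Both addends are non-negative and so is the stored result: no signed overflow.

3313; no overflow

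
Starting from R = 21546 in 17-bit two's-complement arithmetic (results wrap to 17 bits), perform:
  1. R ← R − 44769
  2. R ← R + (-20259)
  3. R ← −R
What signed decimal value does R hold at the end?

Start: R = 21546 = 00101010000101010.
R = 21546 − 44769 = -23223 = 11010010101001001
R = -23223 + (-20259) = -43482 = 10101011000100110
R = −(-43482) = 43482 = 01010100111011010

43482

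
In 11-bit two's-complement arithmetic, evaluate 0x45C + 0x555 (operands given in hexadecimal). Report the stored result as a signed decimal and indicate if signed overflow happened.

433; overflow

0x45C = 10001011100 = -932 (signed)
0x555 = 10101010101 = -683 (signed)
  10001011100
+ 10101010101
= 00110110001  (discard carry-out 1)
Result 00110110001: MSB = 0 → value 433.
Both addends are negative but the stored result is non-negative: signed overflow. The true value -932 + (-683) = -1615 lies outside [-1024, 1023].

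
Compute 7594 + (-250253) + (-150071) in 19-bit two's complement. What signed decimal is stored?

7594 + (-250253) = -242659 (1000100110000011101)
-242659 + (-150071) = -392730 → wraps to 131558 (0100000000111100110)

131558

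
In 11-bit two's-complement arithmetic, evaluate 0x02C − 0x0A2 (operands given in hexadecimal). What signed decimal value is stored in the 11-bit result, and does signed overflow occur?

-118; no overflow

0x02C = 00000101100 = 44 (signed)
0x0A2 = 00010100010 = 162 (signed)
Subtract via negate-and-add: invert 00010100010 + 1 = 11101011110 (i.e. -162).
  00000101100
+ 11101011110
= 11110001010
Result 11110001010: MSB = 1 → 1930 − 2048 = -118.
Addends (after negating the subtrahend) have opposite signs, so signed overflow cannot occur.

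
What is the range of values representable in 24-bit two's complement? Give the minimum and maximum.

Minimum: −2^23 = -8388608.
Maximum: 2^23 − 1 = 8388607.

min = -8388608, max = 8388607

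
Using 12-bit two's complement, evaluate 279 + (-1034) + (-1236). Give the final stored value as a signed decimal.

-1991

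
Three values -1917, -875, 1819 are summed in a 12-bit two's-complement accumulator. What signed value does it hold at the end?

-1917 + (-875) = -2792 → wraps to 1304 (010100011000)
1304 + 1819 = 3123 → wraps to -973 (110000110011)

-973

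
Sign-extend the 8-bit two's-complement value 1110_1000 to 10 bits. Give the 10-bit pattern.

1111101000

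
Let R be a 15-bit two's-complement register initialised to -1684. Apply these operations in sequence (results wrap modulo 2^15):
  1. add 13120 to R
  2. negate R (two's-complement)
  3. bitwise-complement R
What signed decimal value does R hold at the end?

11435

Start: R = -1684 = 111100101101100.
R = -1684 + 13120 = 11436 = 010110010101100
R = −(11436) = -11436 = 101001101010100
R = NOT 101001101010100 = 010110010101011 = 11435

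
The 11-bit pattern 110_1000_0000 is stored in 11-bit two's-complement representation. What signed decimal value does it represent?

-384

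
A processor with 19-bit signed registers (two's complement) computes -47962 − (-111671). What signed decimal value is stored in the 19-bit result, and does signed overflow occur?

63709; no overflow

-47962 → 1110100010010100110
-111671 → 1100100101111001001
Subtract via negate-and-add: invert 1100100101111001001 + 1 = 0011011010000110111 (i.e. 111671).
  1110100010010100110
+ 0011011010000110111
= 0001111100011011101  (discard carry-out 1)
Result 0001111100011011101: MSB = 0 → value 63709.
Addends (after negating the subtrahend) have opposite signs, so signed overflow cannot occur.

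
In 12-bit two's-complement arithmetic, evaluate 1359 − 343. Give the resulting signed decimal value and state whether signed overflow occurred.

1359 → 010101001111
343 → 000101010111
Subtract via negate-and-add: invert 000101010111 + 1 = 111010101001 (i.e. -343).
  010101001111
+ 111010101001
= 001111111000  (discard carry-out 1)
Result 001111111000: MSB = 0 → value 1016.
Addends (after negating the subtrahend) have opposite signs, so signed overflow cannot occur.

1016; no overflow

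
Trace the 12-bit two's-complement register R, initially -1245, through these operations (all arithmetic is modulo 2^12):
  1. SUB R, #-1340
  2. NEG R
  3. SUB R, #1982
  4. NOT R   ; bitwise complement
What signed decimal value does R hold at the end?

Start: R = -1245 = 101100100011.
R = -1245 − (-1340) = 95 = 000001011111
R = −(95) = -95 = 111110100001
R = -95 − 1982 = -2077; wraps to 2019 = 011111100011
R = NOT 011111100011 = 100000011100 = -2020

-2020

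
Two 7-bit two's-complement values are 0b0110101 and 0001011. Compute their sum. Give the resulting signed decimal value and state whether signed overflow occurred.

0b0110101 → 0110101 = 53 (signed)
0001011 = 11 (signed)
  0110101
+ 0001011
= 1000000
Result 1000000: MSB = 1 → 64 − 128 = -64.
Both addends are non-negative but the stored result is negative: signed overflow. The true value 53 + 11 = 64 lies outside [-64, 63].

-64; overflow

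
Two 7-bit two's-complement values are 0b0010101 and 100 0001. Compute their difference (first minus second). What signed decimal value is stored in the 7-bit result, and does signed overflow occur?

0b0010101 → 0010101 = 21 (signed)
100 0001 → 1000001 = -63 (signed)
Subtract via negate-and-add: invert 1000001 + 1 = 0111111 (i.e. 63).
  0010101
+ 0111111
= 1010100
Result 1010100: MSB = 1 → 84 − 128 = -44.
Both addends (after negating the subtrahend) are non-negative but the stored result is negative: signed overflow. The true value 21 − (-63) = 84 lies outside [-64, 63].

-44; overflow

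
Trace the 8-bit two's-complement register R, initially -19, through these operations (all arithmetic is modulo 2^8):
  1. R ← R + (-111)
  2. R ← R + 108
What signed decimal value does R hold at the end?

Start: R = -19 = 11101101.
R = -19 + (-111) = -130; wraps to 126 = 01111110
R = 126 + 108 = 234; wraps to -22 = 11101010

-22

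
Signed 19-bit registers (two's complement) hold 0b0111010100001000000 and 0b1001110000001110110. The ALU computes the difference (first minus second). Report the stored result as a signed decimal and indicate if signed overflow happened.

0b0111010100001000000 → 0111010100001000000 = 239680 (signed)
0b1001110000001110110 → 1001110000001110110 = -204682 (signed)
Subtract via negate-and-add: invert 1001110000001110110 + 1 = 0110001111110001010 (i.e. 204682).
  0111010100001000000
+ 0110001111110001010
= 1101100011111001010
Result 1101100011111001010: MSB = 1 → 444362 − 524288 = -79926.
Both addends (after negating the subtrahend) are non-negative but the stored result is negative: signed overflow. The true value 239680 − (-204682) = 444362 lies outside [-262144, 262143].

-79926; overflow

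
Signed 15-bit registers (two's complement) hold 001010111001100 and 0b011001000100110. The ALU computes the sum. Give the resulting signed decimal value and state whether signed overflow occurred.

-14350; overflow

001010111001100 = 5580 (signed)
0b011001000100110 → 011001000100110 = 12838 (signed)
  001010111001100
+ 011001000100110
= 100011111110010
Result 100011111110010: MSB = 1 → 18418 − 32768 = -14350.
Both addends are non-negative but the stored result is negative: signed overflow. The true value 5580 + 12838 = 18418 lies outside [-16384, 16383].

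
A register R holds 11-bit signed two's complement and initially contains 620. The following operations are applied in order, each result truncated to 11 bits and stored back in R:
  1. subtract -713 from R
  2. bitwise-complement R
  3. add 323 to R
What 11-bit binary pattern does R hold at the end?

Start: R = 620 = 01001101100.
R = 620 − (-713) = 1333; wraps to -715 = 10100110101
R = NOT 10100110101 = 01011001010 = 714
R = 714 + 323 = 1037; wraps to -1011 = 10000001101

10000001101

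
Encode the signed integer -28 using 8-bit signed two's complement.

|-28| = 28 = 00011100 in 8 bits.
Invert the bits: 11100011. Add 1: 11100100.

11100100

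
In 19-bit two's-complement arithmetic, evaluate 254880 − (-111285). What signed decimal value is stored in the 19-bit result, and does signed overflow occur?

-158123; overflow

254880 → 0111110001110100000
-111285 → 1100100110101001011
Subtract via negate-and-add: invert 1100100110101001011 + 1 = 0011011001010110101 (i.e. 111285).
  0111110001110100000
+ 0011011001010110101
= 1011001011001010101
Result 1011001011001010101: MSB = 1 → 366165 − 524288 = -158123.
Both addends (after negating the subtrahend) are non-negative but the stored result is negative: signed overflow. The true value 254880 − (-111285) = 366165 lies outside [-262144, 262143].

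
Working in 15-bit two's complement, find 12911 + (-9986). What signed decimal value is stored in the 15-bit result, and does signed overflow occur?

2925; no overflow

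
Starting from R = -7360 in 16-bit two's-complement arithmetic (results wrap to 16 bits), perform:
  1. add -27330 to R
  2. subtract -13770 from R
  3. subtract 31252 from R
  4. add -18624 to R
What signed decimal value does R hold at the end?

-5260

Start: R = -7360 = 1110001101000000.
R = -7360 + (-27330) = -34690; wraps to 30846 = 0111100001111110
R = 30846 − (-13770) = 44616; wraps to -20920 = 1010111001001000
R = -20920 − 31252 = -52172; wraps to 13364 = 0011010000110100
R = 13364 + (-18624) = -5260 = 1110101101110100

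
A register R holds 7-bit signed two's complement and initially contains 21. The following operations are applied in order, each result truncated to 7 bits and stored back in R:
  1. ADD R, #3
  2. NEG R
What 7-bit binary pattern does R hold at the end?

1101000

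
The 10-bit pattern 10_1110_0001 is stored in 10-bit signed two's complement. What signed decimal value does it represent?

-287

MSB is 1, so the value is negative.
Invert: 0100011110. Add 1: 0100011111 = 287. So the value is −287.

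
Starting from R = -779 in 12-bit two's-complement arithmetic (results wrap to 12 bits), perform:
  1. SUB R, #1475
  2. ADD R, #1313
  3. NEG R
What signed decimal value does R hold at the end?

Start: R = -779 = 110011110101.
R = -779 − 1475 = -2254; wraps to 1842 = 011100110010
R = 1842 + 1313 = 3155; wraps to -941 = 110001010011
R = −(-941) = 941 = 001110101101

941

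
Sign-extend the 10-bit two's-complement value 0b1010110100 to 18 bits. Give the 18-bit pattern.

MSB of 1010110100 is 1; replicate it into the new high bits.
11111111|1010110100 → 111111111010110100 (still -332).

111111111010110100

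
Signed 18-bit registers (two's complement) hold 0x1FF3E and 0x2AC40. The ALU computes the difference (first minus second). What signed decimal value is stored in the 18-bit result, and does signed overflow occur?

0x1FF3E = 011111111100111110 = 130878 (signed)
0x2AC40 = 101010110001000000 = -86976 (signed)
Subtract via negate-and-add: invert 101010110001000000 + 1 = 010101001111000000 (i.e. 86976).
  011111111100111110
+ 010101001111000000
= 110101001011111110
Result 110101001011111110: MSB = 1 → 217854 − 262144 = -44290.
Both addends (after negating the subtrahend) are non-negative but the stored result is negative: signed overflow. The true value 130878 − (-86976) = 217854 lies outside [-131072, 131071].

-44290; overflow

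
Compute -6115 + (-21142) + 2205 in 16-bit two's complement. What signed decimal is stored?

-25052

-6115 + (-21142) = -27257 (1001010110000111)
-27257 + 2205 = -25052 (1001111000100100)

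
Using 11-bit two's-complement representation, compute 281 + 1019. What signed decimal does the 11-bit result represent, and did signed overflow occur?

-748; overflow

281 → 00100011001
1019 → 01111111011
  00100011001
+ 01111111011
= 10100010100
Result 10100010100: MSB = 1 → 1300 − 2048 = -748.
Both addends are non-negative but the stored result is negative: signed overflow. The true value 281 + 1019 = 1300 lies outside [-1024, 1023].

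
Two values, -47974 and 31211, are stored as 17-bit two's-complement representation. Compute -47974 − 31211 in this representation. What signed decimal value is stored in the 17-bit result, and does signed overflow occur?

-47974 → 10100010010011010
31211 → 00111100111101011
Subtract via negate-and-add: invert 00111100111101011 + 1 = 11000011000010101 (i.e. -31211).
  10100010010011010
+ 11000011000010101
= 01100101010101111  (discard carry-out 1)
Result 01100101010101111: MSB = 0 → value 51887.
Both addends (after negating the subtrahend) are negative but the stored result is non-negative: signed overflow. The true value -47974 − 31211 = -79185 lies outside [-65536, 65535].

51887; overflow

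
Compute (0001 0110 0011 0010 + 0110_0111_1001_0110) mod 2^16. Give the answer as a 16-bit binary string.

0111110111001000

  0001011000110010
+ 0110011110010110
= 0111110111001000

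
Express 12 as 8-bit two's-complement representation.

12 is non-negative, so write it directly in 8 bits: 00001100.

00001100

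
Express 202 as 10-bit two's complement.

0011001010

202 is non-negative, so write it directly in 10 bits: 0011001010.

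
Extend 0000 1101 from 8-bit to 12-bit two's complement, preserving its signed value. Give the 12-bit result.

MSB of 00001101 is 0; replicate it into the new high bits.
0000|00001101 → 000000001101 (still 13).

000000001101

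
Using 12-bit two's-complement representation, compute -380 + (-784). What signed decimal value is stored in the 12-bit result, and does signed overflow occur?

-1164; no overflow

-380 → 111010000100
-784 → 110011110000
  111010000100
+ 110011110000
= 101101110100  (discard carry-out 1)
Result 101101110100: MSB = 1 → 2932 − 4096 = -1164.
Both addends are negative and so is the stored result: no signed overflow.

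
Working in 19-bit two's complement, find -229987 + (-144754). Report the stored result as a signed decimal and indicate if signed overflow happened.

-229987 → 1000111110110011101
-144754 → 1011100101010001110
  1000111110110011101
+ 1011100101010001110
= 0100100100000101011  (discard carry-out 1)
Result 0100100100000101011: MSB = 0 → value 149547.
Both addends are negative but the stored result is non-negative: signed overflow. The true value -229987 + (-144754) = -374741 lies outside [-262144, 262143].

149547; overflow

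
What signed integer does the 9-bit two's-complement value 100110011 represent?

-205

MSB is 1, so the value is negative.
Unsigned reading: 307. Subtract 2^9 = 512: 307 − 512 = -205.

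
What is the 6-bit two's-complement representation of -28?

100100

|-28| = 28 = 011100 in 6 bits.
Invert the bits: 100011. Add 1: 100100.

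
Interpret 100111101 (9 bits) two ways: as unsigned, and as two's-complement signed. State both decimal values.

unsigned = 317, signed = -195

Unsigned: 100111101 = 317.
Signed: MSB=1 → 317 − 512 = -195.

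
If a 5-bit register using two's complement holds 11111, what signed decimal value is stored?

-1

MSB is 1, so the value is negative.
Unsigned reading: 31. Subtract 2^5 = 32: 31 − 32 = -1.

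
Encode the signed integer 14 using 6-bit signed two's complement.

14 is non-negative, so write it directly in 6 bits: 001110.

001110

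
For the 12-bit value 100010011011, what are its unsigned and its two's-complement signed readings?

Unsigned: 100010011011 = 2203.
Signed: MSB=1 → 2203 − 4096 = -1893.

unsigned = 2203, signed = -1893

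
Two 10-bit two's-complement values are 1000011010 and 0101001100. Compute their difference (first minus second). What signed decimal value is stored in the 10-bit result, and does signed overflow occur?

1000011010 = -486 (signed)
0101001100 = 332 (signed)
Subtract via negate-and-add: invert 0101001100 + 1 = 1010110100 (i.e. -332).
  1000011010
+ 1010110100
= 0011001110  (discard carry-out 1)
Result 0011001110: MSB = 0 → value 206.
Both addends (after negating the subtrahend) are negative but the stored result is non-negative: signed overflow. The true value -486 − 332 = -818 lies outside [-512, 511].

206; overflow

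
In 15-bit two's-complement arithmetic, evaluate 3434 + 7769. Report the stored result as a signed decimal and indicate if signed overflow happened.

3434 → 000110101101010
7769 → 001111001011001
  000110101101010
+ 001111001011001
= 010101111000011
Result 010101111000011: MSB = 0 → value 11203.
Both addends are non-negative and so is the stored result: no signed overflow.

11203; no overflow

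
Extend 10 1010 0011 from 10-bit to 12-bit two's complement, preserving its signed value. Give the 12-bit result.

111010100011

MSB of 1010100011 is 1; replicate it into the new high bits.
11|1010100011 → 111010100011 (still -349).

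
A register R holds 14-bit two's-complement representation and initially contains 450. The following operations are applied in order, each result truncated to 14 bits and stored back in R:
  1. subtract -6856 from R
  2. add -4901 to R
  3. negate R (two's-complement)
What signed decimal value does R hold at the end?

-2405

Start: R = 450 = 00000111000010.
R = 450 − (-6856) = 7306 = 01110010001010
R = 7306 + (-4901) = 2405 = 00100101100101
R = −(2405) = -2405 = 11011010011011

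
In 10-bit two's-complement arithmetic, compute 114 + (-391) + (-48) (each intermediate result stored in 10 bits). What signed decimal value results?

114 + (-391) = -277 (1011101011)
-277 + (-48) = -325 (1010111011)

-325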